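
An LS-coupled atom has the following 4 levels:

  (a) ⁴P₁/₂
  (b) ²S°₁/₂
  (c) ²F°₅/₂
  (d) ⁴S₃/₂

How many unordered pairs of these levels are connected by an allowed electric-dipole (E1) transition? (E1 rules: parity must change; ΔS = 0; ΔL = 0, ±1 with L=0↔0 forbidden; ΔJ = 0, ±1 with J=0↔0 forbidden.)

0

(a)–(b): forbidden (ΔS).
(a)–(c): forbidden (ΔS, ΔL, ΔJ).
(a)–(d): forbidden (parity).
(b)–(c): forbidden (parity, ΔL, ΔJ).
(b)–(d): forbidden (ΔS, ΔL).
(c)–(d): forbidden (ΔS, ΔL).
Allowed pairs: 0 of 6.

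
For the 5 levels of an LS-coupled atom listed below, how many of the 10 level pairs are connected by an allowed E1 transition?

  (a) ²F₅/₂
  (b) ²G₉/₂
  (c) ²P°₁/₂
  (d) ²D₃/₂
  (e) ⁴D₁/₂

(a)–(b): forbidden (parity, ΔJ).
(a)–(c): forbidden (ΔL, ΔJ).
(a)–(d): forbidden (parity).
(a)–(e): forbidden (parity, ΔS, ΔJ).
(b)–(c): forbidden (ΔL, ΔJ).
(b)–(d): forbidden (parity, ΔL, ΔJ).
(b)–(e): forbidden (parity, ΔS, ΔL, ΔJ).
(c)–(d): allowed.
(c)–(e): forbidden (ΔS).
(d)–(e): forbidden (parity, ΔS).
Allowed pairs: 1 of 10.

1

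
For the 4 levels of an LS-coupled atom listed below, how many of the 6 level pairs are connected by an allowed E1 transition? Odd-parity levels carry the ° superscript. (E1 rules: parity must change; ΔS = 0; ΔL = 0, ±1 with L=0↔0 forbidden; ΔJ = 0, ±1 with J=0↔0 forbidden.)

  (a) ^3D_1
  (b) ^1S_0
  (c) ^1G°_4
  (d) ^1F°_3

0

(a)–(b): forbidden (parity, ΔS, ΔL).
(a)–(c): forbidden (ΔS, ΔL, ΔJ).
(a)–(d): forbidden (ΔS, ΔJ).
(b)–(c): forbidden (ΔL, ΔJ).
(b)–(d): forbidden (ΔL, ΔJ).
(c)–(d): forbidden (parity).
Allowed pairs: 0 of 6.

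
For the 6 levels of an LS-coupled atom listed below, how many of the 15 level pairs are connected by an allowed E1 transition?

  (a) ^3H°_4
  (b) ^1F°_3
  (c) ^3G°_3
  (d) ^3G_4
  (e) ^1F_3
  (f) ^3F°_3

4

(a)–(b): forbidden (parity, ΔS, ΔL).
(a)–(c): forbidden (parity).
(a)–(d): allowed.
(a)–(e): forbidden (ΔS, ΔL).
(a)–(f): forbidden (parity, ΔL).
(b)–(c): forbidden (parity, ΔS).
(b)–(d): forbidden (ΔS).
(b)–(e): allowed.
(b)–(f): forbidden (parity, ΔS).
(c)–(d): allowed.
(c)–(e): forbidden (ΔS).
(c)–(f): forbidden (parity).
(d)–(e): forbidden (parity, ΔS).
(d)–(f): allowed.
(e)–(f): forbidden (ΔS).
Allowed pairs: 4 of 15.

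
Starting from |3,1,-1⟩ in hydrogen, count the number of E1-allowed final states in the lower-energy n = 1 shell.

1

E1 requires Δl = ±1, so l_f ∈ {0, 2}; with 0 ≤ l_f ≤ n_f−1 = 0, the allowed l_f values are {0}.
For l_f = 0: m_f ∈ {m_i−1, m_i, m_i+1} ∩ [−0, 0] = {0} → 1 state.
Total: 1.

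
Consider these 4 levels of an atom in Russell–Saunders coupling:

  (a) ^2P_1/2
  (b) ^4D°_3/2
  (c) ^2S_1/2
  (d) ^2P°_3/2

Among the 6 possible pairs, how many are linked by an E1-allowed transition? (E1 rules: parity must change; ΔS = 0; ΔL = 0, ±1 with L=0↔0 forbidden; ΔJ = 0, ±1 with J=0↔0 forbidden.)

(a)–(b): forbidden (ΔS).
(a)–(c): forbidden (parity).
(a)–(d): allowed.
(b)–(c): forbidden (ΔS, ΔL).
(b)–(d): forbidden (parity, ΔS).
(c)–(d): allowed.
Allowed pairs: 2 of 6.

2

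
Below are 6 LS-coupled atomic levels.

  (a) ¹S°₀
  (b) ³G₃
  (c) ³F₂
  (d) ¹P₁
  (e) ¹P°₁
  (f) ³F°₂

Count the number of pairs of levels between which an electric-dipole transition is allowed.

(a)–(b): forbidden (ΔS, ΔL, ΔJ).
(a)–(c): forbidden (ΔS, ΔL, ΔJ).
(a)–(d): allowed.
(a)–(e): forbidden (parity).
(a)–(f): forbidden (parity, ΔS, ΔL, ΔJ).
(b)–(c): forbidden (parity).
(b)–(d): forbidden (parity, ΔS, ΔL, ΔJ).
(b)–(e): forbidden (ΔS, ΔL, ΔJ).
(b)–(f): allowed.
(c)–(d): forbidden (parity, ΔS, ΔL).
(c)–(e): forbidden (ΔS, ΔL).
(c)–(f): allowed.
(d)–(e): allowed.
(d)–(f): forbidden (ΔS, ΔL).
(e)–(f): forbidden (parity, ΔS, ΔL).
Allowed pairs: 4 of 15.

4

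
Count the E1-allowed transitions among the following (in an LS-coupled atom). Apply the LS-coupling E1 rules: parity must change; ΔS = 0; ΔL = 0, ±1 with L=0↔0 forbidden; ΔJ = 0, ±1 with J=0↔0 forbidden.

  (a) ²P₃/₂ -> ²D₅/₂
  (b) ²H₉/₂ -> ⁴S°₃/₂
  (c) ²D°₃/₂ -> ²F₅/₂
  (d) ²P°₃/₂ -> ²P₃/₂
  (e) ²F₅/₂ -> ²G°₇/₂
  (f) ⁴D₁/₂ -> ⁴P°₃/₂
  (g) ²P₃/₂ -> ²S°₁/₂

5

(a) forbidden (parity fails)
(b) forbidden (ΔS, ΔL, ΔJ fail)
(c) allowed
(d) allowed
(e) allowed
(f) allowed
(g) allowed
Total allowed: 5 of 7.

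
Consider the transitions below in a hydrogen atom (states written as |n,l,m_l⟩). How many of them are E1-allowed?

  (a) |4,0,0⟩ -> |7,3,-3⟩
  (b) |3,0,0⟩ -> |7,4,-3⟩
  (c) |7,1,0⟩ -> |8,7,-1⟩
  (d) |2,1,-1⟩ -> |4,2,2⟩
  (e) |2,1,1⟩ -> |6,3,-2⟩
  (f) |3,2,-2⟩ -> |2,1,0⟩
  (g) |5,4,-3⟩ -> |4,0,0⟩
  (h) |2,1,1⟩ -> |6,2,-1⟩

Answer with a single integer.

0

(a) forbidden — Δl = +3 (E1 requires Δl = ±1); Δm_l = -3 (E1 requires Δm_l = 0, ±1)
(b) forbidden — Δl = +4 (E1 requires Δl = ±1); Δm_l = -3 (E1 requires Δm_l = 0, ±1)
(c) forbidden — Δl = +6 (E1 requires Δl = ±1)
(d) forbidden — Δm_l = +3 (E1 requires Δm_l = 0, ±1)
(e) forbidden — Δl = +2 (E1 requires Δl = ±1); Δm_l = -3 (E1 requires Δm_l = 0, ±1)
(f) forbidden — Δm_l = +2 (E1 requires Δm_l = 0, ±1)
(g) forbidden — Δl = -4 (E1 requires Δl = ±1); Δm_l = +3 (E1 requires Δm_l = 0, ±1)
(h) forbidden — Δm_l = -2 (E1 requires Δm_l = 0, ±1)
Total allowed: 0 of 8.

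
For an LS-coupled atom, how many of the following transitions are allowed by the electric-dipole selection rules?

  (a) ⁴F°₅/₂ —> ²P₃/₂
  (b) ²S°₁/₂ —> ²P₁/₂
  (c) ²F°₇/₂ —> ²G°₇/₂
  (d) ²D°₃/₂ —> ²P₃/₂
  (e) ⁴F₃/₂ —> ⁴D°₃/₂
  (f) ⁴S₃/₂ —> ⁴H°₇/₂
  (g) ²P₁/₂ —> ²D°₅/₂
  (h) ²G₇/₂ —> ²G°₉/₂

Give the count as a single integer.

(a) forbidden (ΔS, ΔL fail)
(b) allowed
(c) forbidden (parity fails)
(d) allowed
(e) allowed
(f) forbidden (ΔL, ΔJ fail)
(g) forbidden (ΔJ fails)
(h) allowed
Total allowed: 4 of 8.

4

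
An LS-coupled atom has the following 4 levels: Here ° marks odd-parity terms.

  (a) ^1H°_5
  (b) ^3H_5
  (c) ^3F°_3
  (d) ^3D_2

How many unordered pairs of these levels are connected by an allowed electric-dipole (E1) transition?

1

(a)–(b): forbidden (ΔS).
(a)–(c): forbidden (parity, ΔS, ΔL, ΔJ).
(a)–(d): forbidden (ΔS, ΔL, ΔJ).
(b)–(c): forbidden (ΔL, ΔJ).
(b)–(d): forbidden (parity, ΔL, ΔJ).
(c)–(d): allowed.
Allowed pairs: 1 of 6.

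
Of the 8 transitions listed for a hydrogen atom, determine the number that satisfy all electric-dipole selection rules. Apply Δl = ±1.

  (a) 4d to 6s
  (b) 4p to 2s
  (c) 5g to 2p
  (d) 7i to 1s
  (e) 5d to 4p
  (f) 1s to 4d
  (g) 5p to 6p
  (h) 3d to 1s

(a) forbidden — Δl = -2 (E1 requires Δl = ±1)
(b) allowed
(c) forbidden — Δl = -3 (E1 requires Δl = ±1)
(d) forbidden — Δl = -6 (E1 requires Δl = ±1)
(e) allowed
(f) forbidden — Δl = +2 (E1 requires Δl = ±1)
(g) forbidden — Δl = +0 (E1 requires Δl = ±1)
(h) forbidden — Δl = -2 (E1 requires Δl = ±1)
Total allowed: 2 of 8.

2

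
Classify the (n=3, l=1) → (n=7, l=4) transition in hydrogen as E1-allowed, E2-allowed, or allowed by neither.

neither

Δl = 4 − 1 = +3; l_i + l_f = 5.
E1 (Δl = ±1): not satisfied.
E2 (Δl = 0,±2, l_i+l_f ≥ 2): not satisfied.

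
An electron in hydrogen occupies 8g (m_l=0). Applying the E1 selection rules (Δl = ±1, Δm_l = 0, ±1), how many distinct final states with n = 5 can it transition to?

E1 requires Δl = ±1, so l_f ∈ {3, 5}; with 0 ≤ l_f ≤ n_f−1 = 4, the allowed l_f values are {3}.
For l_f = 3: m_f ∈ {m_i−1, m_i, m_i+1} ∩ [−3, 3] = {-1, 0, 1} → 3 states.
Total: 3.

3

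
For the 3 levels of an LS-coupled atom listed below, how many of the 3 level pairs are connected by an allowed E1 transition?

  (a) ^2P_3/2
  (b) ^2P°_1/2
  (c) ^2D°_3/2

(a)–(b): allowed.
(a)–(c): allowed.
(b)–(c): forbidden (parity).
Allowed pairs: 2 of 3.

2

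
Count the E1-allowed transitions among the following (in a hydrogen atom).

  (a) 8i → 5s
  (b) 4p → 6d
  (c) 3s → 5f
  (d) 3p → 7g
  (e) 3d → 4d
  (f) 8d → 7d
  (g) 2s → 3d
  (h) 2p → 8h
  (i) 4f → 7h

1

(a) forbidden — Δl = -6 (E1 requires Δl = ±1)
(b) allowed
(c) forbidden — Δl = +3 (E1 requires Δl = ±1)
(d) forbidden — Δl = +3 (E1 requires Δl = ±1)
(e) forbidden — Δl = +0 (E1 requires Δl = ±1)
(f) forbidden — Δl = +0 (E1 requires Δl = ±1)
(g) forbidden — Δl = +2 (E1 requires Δl = ±1)
(h) forbidden — Δl = +4 (E1 requires Δl = ±1)
(i) forbidden — Δl = +2 (E1 requires Δl = ±1)
Total allowed: 1 of 9.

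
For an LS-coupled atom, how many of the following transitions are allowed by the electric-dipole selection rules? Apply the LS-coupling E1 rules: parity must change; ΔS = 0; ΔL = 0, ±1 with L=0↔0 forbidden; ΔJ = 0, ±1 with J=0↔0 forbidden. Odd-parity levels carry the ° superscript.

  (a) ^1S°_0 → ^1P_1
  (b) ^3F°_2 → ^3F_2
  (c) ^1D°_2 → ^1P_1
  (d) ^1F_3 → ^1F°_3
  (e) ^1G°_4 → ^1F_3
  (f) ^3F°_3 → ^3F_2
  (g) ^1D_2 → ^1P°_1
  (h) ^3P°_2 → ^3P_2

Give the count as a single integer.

(a) allowed
(b) allowed
(c) allowed
(d) allowed
(e) allowed
(f) allowed
(g) allowed
(h) allowed
Total allowed: 8 of 8.

8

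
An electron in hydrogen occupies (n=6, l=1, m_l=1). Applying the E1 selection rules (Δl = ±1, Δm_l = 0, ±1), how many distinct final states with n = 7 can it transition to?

E1 requires Δl = ±1, so l_f ∈ {0, 2}; with 0 ≤ l_f ≤ n_f−1 = 6, the allowed l_f values are {0, 2}.
For l_f = 0: m_f ∈ {m_i−1, m_i, m_i+1} ∩ [−0, 0] = {0} → 1 state.
For l_f = 2: m_f ∈ {m_i−1, m_i, m_i+1} ∩ [−2, 2] = {0, 1, 2} → 3 states.
Total: 4.

4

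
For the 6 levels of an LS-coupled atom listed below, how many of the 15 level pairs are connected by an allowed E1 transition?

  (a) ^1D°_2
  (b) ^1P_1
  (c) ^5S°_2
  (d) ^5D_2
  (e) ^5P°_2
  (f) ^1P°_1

3

(a)–(b): allowed.
(a)–(c): forbidden (parity, ΔS, ΔL).
(a)–(d): forbidden (ΔS).
(a)–(e): forbidden (parity, ΔS).
(a)–(f): forbidden (parity).
(b)–(c): forbidden (ΔS).
(b)–(d): forbidden (parity, ΔS).
(b)–(e): forbidden (ΔS).
(b)–(f): allowed.
(c)–(d): forbidden (ΔL).
(c)–(e): forbidden (parity).
(c)–(f): forbidden (parity, ΔS).
(d)–(e): allowed.
(d)–(f): forbidden (ΔS).
(e)–(f): forbidden (parity, ΔS).
Allowed pairs: 3 of 15.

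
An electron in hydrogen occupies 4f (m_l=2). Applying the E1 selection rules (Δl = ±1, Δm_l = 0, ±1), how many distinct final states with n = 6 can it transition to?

5

E1 requires Δl = ±1, so l_f ∈ {2, 4}; with 0 ≤ l_f ≤ n_f−1 = 5, the allowed l_f values are {2, 4}.
For l_f = 2: m_f ∈ {m_i−1, m_i, m_i+1} ∩ [−2, 2] = {1, 2} → 2 states.
For l_f = 4: m_f ∈ {m_i−1, m_i, m_i+1} ∩ [−4, 4] = {1, 2, 3} → 3 states.
Total: 5.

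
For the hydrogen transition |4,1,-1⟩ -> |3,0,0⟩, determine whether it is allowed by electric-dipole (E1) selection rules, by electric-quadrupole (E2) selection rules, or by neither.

E1

Δl = 0 − 1 = -1; l_i + l_f = 1.
Δm_l = +1.
E1 (Δl = ±1, |Δm_l| ≤ 1): satisfied.
E2 (Δl = 0,±2, l_i+l_f ≥ 2, |Δm_l| ≤ 2): not satisfied.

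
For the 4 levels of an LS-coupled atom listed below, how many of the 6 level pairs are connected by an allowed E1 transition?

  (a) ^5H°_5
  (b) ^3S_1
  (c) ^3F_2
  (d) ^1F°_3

(a)–(b): forbidden (ΔS, ΔL, ΔJ).
(a)–(c): forbidden (ΔS, ΔL, ΔJ).
(a)–(d): forbidden (parity, ΔS, ΔL, ΔJ).
(b)–(c): forbidden (parity, ΔL).
(b)–(d): forbidden (ΔS, ΔL, ΔJ).
(c)–(d): forbidden (ΔS).
Allowed pairs: 0 of 6.

0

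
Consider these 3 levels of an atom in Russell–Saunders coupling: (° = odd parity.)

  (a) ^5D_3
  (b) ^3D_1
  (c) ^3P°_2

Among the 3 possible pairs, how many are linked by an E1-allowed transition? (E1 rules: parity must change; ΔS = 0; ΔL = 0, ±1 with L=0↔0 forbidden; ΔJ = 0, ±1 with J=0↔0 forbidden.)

1

(a)–(b): forbidden (parity, ΔS, ΔJ).
(a)–(c): forbidden (ΔS).
(b)–(c): allowed.
Allowed pairs: 1 of 3.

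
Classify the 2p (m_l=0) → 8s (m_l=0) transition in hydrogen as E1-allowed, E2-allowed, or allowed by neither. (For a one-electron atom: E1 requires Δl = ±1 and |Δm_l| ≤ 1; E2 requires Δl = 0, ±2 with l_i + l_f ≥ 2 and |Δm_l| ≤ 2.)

Δl = 0 − 1 = -1; l_i + l_f = 1.
Δm_l = +0.
E1 (Δl = ±1, |Δm_l| ≤ 1): satisfied.
E2 (Δl = 0,±2, l_i+l_f ≥ 2, |Δm_l| ≤ 2): not satisfied.

E1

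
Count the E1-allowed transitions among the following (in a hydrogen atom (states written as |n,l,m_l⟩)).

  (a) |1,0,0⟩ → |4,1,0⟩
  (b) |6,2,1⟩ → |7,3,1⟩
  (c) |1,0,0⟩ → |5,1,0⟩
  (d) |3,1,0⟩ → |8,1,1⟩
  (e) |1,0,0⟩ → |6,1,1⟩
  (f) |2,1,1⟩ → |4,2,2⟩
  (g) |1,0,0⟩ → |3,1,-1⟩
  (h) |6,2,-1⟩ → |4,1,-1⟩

(a) allowed
(b) allowed
(c) allowed
(d) forbidden — Δl = +0 (E1 requires Δl = ±1)
(e) allowed
(f) allowed
(g) allowed
(h) allowed
Total allowed: 7 of 8.

7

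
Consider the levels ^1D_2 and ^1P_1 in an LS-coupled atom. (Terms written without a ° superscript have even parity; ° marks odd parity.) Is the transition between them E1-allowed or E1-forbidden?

forbidden

Initial level: S=0, L=2, J=2, parity even. Final level: S=0, L=1, J=1, parity even.
ΔJ = 0, ±1 (not J=0↔0): J: 2 → 1, ΔJ = -1 — passes.
ΔL = 0, ±1 (not L=0↔0): L: 2 → 1, ΔL = -1 — passes.
Parity must change: even → even — fails.
ΔS = 0: S: 0 → 0 — passes.
Rule(s) violated: parity.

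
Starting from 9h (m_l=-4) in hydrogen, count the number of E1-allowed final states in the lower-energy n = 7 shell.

5

E1 requires Δl = ±1, so l_f ∈ {4, 6}; with 0 ≤ l_f ≤ n_f−1 = 6, the allowed l_f values are {4, 6}.
For l_f = 4: m_f ∈ {m_i−1, m_i, m_i+1} ∩ [−4, 4] = {-4, -3} → 2 states.
For l_f = 6: m_f ∈ {m_i−1, m_i, m_i+1} ∩ [−6, 6] = {-5, -4, -3} → 3 states.
Total: 5.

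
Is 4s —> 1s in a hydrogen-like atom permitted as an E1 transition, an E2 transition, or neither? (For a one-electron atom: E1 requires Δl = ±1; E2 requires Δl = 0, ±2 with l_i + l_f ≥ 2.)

neither

Δl = 0 − 0 = +0; l_i + l_f = 0.
E1 (Δl = ±1): not satisfied.
E2 (Δl = 0,±2, l_i+l_f ≥ 2): not satisfied.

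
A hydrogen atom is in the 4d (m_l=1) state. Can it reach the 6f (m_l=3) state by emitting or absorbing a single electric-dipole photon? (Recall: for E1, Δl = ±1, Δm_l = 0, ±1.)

l: 2 → 3 (Δl = +1). Δl = ±1 ok.
Δm_l = 3 − (1) = +2. E1 requires Δm_l = 0, ±1: fails.
The transition is electric-dipole forbidden.

forbidden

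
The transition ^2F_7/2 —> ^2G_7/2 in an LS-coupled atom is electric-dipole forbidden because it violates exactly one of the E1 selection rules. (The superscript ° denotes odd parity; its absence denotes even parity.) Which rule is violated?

Parity must change: even → even — fails.
ΔS = 0: S: 1/2 → 1/2 — ok.
ΔL = 0, ±1 (not L=0↔0): L: 3 → 4, ΔL = +1 — ok.
ΔJ = 0, ±1 (not J=0↔0): J: 7/2 → 7/2, ΔJ = +0 — ok.

parity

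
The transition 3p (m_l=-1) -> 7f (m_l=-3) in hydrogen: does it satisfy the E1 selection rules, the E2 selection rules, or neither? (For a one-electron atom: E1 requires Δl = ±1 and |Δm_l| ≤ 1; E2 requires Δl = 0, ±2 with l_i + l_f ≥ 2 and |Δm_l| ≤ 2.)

E2

Δl = 3 − 1 = +2; l_i + l_f = 4.
Δm_l = -2.
E1 (Δl = ±1, |Δm_l| ≤ 1): not satisfied.
E2 (Δl = 0,±2, l_i+l_f ≥ 2, |Δm_l| ≤ 2): satisfied.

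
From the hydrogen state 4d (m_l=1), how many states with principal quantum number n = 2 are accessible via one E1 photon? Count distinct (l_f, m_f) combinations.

E1 requires Δl = ±1, so l_f ∈ {1, 3}; with 0 ≤ l_f ≤ n_f−1 = 1, the allowed l_f values are {1}.
For l_f = 1: m_f ∈ {m_i−1, m_i, m_i+1} ∩ [−1, 1] = {0, 1} → 2 states.
Total: 2.

2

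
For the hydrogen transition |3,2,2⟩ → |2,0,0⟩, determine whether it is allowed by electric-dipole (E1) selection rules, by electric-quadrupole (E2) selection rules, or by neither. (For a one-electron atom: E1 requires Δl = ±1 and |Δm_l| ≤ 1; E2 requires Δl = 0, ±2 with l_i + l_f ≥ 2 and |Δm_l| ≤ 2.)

Δl = 0 − 2 = -2; l_i + l_f = 2.
Δm_l = -2.
E1 (Δl = ±1, |Δm_l| ≤ 1): not satisfied.
E2 (Δl = 0,±2, l_i+l_f ≥ 2, |Δm_l| ≤ 2): satisfied.

E2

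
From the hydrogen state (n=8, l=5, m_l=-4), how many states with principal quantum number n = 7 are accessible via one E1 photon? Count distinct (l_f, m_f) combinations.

E1 requires Δl = ±1, so l_f ∈ {4, 6}; with 0 ≤ l_f ≤ n_f−1 = 6, the allowed l_f values are {4, 6}.
For l_f = 4: m_f ∈ {m_i−1, m_i, m_i+1} ∩ [−4, 4] = {-4, -3} → 2 states.
For l_f = 6: m_f ∈ {m_i−1, m_i, m_i+1} ∩ [−6, 6] = {-5, -4, -3} → 3 states.
Total: 5.

5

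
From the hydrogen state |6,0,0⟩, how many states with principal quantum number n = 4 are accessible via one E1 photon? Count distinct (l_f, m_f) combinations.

3

E1 requires Δl = ±1, so l_f ∈ {-1, 1}; with 0 ≤ l_f ≤ n_f−1 = 3, the allowed l_f values are {1}.
For l_f = 1: m_f ∈ {m_i−1, m_i, m_i+1} ∩ [−1, 1] = {-1, 0, 1} → 3 states.
Total: 3.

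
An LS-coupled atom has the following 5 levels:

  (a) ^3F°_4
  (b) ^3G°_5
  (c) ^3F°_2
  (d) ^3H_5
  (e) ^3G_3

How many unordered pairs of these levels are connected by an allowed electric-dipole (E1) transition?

(a)–(b): forbidden (parity).
(a)–(c): forbidden (parity, ΔJ).
(a)–(d): forbidden (ΔL).
(a)–(e): allowed.
(b)–(c): forbidden (parity, ΔJ).
(b)–(d): allowed.
(b)–(e): forbidden (ΔJ).
(c)–(d): forbidden (ΔL, ΔJ).
(c)–(e): allowed.
(d)–(e): forbidden (parity, ΔJ).
Allowed pairs: 3 of 10.

3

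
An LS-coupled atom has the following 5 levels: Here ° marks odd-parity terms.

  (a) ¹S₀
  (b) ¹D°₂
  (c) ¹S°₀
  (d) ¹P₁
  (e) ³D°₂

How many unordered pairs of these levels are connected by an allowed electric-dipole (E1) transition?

2

(a)–(b): forbidden (ΔL, ΔJ).
(a)–(c): forbidden (ΔL, ΔJ).
(a)–(d): forbidden (parity).
(a)–(e): forbidden (ΔS, ΔL, ΔJ).
(b)–(c): forbidden (parity, ΔL, ΔJ).
(b)–(d): allowed.
(b)–(e): forbidden (parity, ΔS).
(c)–(d): allowed.
(c)–(e): forbidden (parity, ΔS, ΔL, ΔJ).
(d)–(e): forbidden (ΔS).
Allowed pairs: 2 of 10.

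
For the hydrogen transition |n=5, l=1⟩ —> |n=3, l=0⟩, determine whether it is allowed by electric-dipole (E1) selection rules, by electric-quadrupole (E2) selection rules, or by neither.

E1

Δl = 0 − 1 = -1; l_i + l_f = 1.
E1 (Δl = ±1): satisfied.
E2 (Δl = 0,±2, l_i+l_f ≥ 2): not satisfied.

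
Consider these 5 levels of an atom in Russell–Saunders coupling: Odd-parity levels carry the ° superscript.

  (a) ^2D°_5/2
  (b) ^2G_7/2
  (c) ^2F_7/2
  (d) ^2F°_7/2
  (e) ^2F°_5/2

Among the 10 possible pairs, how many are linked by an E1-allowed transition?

5

(a)–(b): forbidden (ΔL).
(a)–(c): allowed.
(a)–(d): forbidden (parity).
(a)–(e): forbidden (parity).
(b)–(c): forbidden (parity).
(b)–(d): allowed.
(b)–(e): allowed.
(c)–(d): allowed.
(c)–(e): allowed.
(d)–(e): forbidden (parity).
Allowed pairs: 5 of 10.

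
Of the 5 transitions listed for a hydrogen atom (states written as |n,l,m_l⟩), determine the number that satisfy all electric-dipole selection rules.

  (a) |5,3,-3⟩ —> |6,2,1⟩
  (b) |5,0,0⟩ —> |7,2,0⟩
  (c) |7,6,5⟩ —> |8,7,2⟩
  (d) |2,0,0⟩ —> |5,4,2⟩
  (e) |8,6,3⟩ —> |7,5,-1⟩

(a) forbidden — Δm_l = +4 (E1 requires Δm_l = 0, ±1)
(b) forbidden — Δl = +2 (E1 requires Δl = ±1)
(c) forbidden — Δm_l = -3 (E1 requires Δm_l = 0, ±1)
(d) forbidden — Δl = +4 (E1 requires Δl = ±1); Δm_l = +2 (E1 requires Δm_l = 0, ±1)
(e) forbidden — Δm_l = -4 (E1 requires Δm_l = 0, ±1)
Total allowed: 0 of 5.

0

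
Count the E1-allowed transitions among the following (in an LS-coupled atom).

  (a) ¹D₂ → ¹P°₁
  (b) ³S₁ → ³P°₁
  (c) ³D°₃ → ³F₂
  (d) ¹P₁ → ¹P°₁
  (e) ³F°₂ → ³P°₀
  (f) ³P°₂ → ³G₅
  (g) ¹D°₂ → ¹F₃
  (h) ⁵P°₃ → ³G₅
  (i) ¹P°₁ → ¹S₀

6

(a) allowed
(b) allowed
(c) allowed
(d) allowed
(e) forbidden (parity, ΔL, ΔJ fail)
(f) forbidden (ΔL, ΔJ fail)
(g) allowed
(h) forbidden (ΔS, ΔL, ΔJ fail)
(i) allowed
Total allowed: 6 of 9.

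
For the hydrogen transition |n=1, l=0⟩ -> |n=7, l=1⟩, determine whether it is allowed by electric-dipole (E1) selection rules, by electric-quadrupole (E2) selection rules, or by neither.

E1

Δl = 1 − 0 = +1; l_i + l_f = 1.
E1 (Δl = ±1): satisfied.
E2 (Δl = 0,±2, l_i+l_f ≥ 2): not satisfied.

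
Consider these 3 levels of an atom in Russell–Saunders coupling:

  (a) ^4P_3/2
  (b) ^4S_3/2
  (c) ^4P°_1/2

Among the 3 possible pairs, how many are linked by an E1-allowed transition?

(a)–(b): forbidden (parity).
(a)–(c): allowed.
(b)–(c): allowed.
Allowed pairs: 2 of 3.

2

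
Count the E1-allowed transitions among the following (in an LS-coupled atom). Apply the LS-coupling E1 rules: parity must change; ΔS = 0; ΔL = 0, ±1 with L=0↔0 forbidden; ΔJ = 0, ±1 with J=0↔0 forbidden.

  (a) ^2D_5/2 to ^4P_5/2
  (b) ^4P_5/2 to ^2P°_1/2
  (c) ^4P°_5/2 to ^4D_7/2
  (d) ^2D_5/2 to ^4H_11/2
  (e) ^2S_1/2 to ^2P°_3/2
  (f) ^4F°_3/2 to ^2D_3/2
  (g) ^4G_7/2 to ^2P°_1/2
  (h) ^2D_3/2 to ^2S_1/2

2

(a) forbidden (parity, ΔS fail)
(b) forbidden (ΔS, ΔJ fail)
(c) allowed
(d) forbidden (parity, ΔS, ΔL, ΔJ fail)
(e) allowed
(f) forbidden (ΔS fails)
(g) forbidden (ΔS, ΔL, ΔJ fail)
(h) forbidden (parity, ΔL fail)
Total allowed: 2 of 8.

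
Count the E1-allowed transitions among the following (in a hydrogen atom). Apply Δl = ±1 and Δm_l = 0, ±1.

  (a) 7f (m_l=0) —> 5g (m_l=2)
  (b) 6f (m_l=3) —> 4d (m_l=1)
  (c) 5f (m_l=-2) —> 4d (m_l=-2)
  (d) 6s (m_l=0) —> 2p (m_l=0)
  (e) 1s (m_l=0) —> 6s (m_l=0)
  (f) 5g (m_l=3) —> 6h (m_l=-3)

(a) forbidden — Δm_l = +2 (E1 requires Δm_l = 0, ±1)
(b) forbidden — Δm_l = -2 (E1 requires Δm_l = 0, ±1)
(c) allowed
(d) allowed
(e) forbidden — Δl = +0 (E1 requires Δl = ±1)
(f) forbidden — Δm_l = -6 (E1 requires Δm_l = 0, ±1)
Total allowed: 2 of 6.

2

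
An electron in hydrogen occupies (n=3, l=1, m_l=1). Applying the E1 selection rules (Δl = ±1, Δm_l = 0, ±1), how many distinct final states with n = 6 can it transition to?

E1 requires Δl = ±1, so l_f ∈ {0, 2}; with 0 ≤ l_f ≤ n_f−1 = 5, the allowed l_f values are {0, 2}.
For l_f = 0: m_f ∈ {m_i−1, m_i, m_i+1} ∩ [−0, 0] = {0} → 1 state.
For l_f = 2: m_f ∈ {m_i−1, m_i, m_i+1} ∩ [−2, 2] = {0, 1, 2} → 3 states.
Total: 4.

4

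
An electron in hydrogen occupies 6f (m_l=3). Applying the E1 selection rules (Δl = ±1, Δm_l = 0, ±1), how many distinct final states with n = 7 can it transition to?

4

E1 requires Δl = ±1, so l_f ∈ {2, 4}; with 0 ≤ l_f ≤ n_f−1 = 6, the allowed l_f values are {2, 4}.
For l_f = 2: m_f ∈ {m_i−1, m_i, m_i+1} ∩ [−2, 2] = {2} → 1 state.
For l_f = 4: m_f ∈ {m_i−1, m_i, m_i+1} ∩ [−4, 4] = {2, 3, 4} → 3 states.
Total: 4.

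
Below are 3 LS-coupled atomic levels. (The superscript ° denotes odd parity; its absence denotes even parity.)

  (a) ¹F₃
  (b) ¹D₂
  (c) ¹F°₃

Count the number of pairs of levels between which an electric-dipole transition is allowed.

2

(a)–(b): forbidden (parity).
(a)–(c): allowed.
(b)–(c): allowed.
Allowed pairs: 2 of 3.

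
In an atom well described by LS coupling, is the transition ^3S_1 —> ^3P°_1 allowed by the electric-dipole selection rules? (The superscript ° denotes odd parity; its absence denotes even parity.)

allowed

Parity must change: even → odd — satisfied.
ΔJ = 0, ±1 (not J=0↔0): J: 1 → 1, ΔJ = +0 — satisfied.
ΔL = 0, ±1 (not L=0↔0): L: 0 → 1, ΔL = +1 — satisfied.
ΔS = 0: S: 1 → 1 — satisfied.
All four E1 rules are satisfied.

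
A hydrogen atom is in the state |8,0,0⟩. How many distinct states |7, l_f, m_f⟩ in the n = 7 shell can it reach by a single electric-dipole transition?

E1 requires Δl = ±1, so l_f ∈ {-1, 1}; with 0 ≤ l_f ≤ n_f−1 = 6, the allowed l_f values are {1}.
For l_f = 1: m_f ∈ {m_i−1, m_i, m_i+1} ∩ [−1, 1] = {-1, 0, 1} → 3 states.
Total: 3.

3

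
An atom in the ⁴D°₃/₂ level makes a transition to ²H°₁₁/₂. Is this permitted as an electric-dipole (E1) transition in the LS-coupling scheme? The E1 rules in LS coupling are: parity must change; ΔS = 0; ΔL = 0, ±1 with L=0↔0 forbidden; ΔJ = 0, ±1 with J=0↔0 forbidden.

forbidden

Initial level: S=3/2, L=2, J=3/2, parity odd. Final level: S=1/2, L=5, J=11/2, parity odd.
Parity must change: odd → odd — ✗.
ΔJ = 0, ±1 (not J=0↔0): J: 3/2 → 11/2, ΔJ = +4 — ✗.
ΔS = 0: S: 3/2 → 1/2 — ✗.
ΔL = 0, ±1 (not L=0↔0): L: 2 → 5, ΔL = +3 — ✗.
Rule(s) violated: parity, ΔS, ΔL, ΔJ.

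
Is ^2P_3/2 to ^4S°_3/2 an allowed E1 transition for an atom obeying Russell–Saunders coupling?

forbidden

Initial level: S=1/2, L=1, J=3/2, parity even. Final level: S=3/2, L=0, J=3/2, parity odd.
Parity must change: even → odd — ✓.
ΔS = 0: S: 1/2 → 3/2 — ✗.
ΔL = 0, ±1 (not L=0↔0): L: 1 → 0, ΔL = -1 — ✓.
ΔJ = 0, ±1 (not J=0↔0): J: 3/2 → 3/2, ΔJ = +0 — ✓.
Rule(s) violated: ΔS.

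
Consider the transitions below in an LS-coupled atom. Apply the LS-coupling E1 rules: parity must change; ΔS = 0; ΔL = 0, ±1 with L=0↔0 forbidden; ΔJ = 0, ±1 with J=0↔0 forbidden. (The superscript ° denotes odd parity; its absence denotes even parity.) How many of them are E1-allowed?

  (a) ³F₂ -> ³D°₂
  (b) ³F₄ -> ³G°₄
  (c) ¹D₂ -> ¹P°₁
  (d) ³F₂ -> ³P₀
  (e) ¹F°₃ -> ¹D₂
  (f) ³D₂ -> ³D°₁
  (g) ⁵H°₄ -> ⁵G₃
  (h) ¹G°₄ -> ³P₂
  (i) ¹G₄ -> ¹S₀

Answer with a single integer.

(a) allowed
(b) allowed
(c) allowed
(d) forbidden (parity, ΔL, ΔJ fail)
(e) allowed
(f) allowed
(g) allowed
(h) forbidden (ΔS, ΔL, ΔJ fail)
(i) forbidden (parity, ΔL, ΔJ fail)
Total allowed: 6 of 9.

6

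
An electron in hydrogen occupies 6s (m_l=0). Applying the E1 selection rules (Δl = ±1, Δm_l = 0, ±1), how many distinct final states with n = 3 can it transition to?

3

E1 requires Δl = ±1, so l_f ∈ {-1, 1}; with 0 ≤ l_f ≤ n_f−1 = 2, the allowed l_f values are {1}.
For l_f = 1: m_f ∈ {m_i−1, m_i, m_i+1} ∩ [−1, 1] = {-1, 0, 1} → 3 states.
Total: 3.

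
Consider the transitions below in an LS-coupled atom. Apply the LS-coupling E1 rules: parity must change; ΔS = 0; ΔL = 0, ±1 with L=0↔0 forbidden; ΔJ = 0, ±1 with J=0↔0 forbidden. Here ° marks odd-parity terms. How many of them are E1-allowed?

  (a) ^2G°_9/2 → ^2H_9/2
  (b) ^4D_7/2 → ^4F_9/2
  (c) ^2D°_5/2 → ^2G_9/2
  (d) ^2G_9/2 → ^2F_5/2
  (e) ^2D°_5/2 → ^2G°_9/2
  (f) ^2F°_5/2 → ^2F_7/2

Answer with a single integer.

2

(a) allowed
(b) forbidden (parity fails)
(c) forbidden (ΔL, ΔJ fail)
(d) forbidden (parity, ΔJ fail)
(e) forbidden (parity, ΔL, ΔJ fail)
(f) allowed
Total allowed: 2 of 6.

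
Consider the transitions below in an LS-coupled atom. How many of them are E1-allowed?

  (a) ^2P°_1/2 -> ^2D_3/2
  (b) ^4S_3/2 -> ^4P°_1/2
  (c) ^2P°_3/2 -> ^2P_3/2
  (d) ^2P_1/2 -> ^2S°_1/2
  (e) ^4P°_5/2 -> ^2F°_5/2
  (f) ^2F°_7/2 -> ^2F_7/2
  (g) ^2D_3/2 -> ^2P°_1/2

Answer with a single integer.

6

(a) allowed
(b) allowed
(c) allowed
(d) allowed
(e) forbidden (parity, ΔS, ΔL fail)
(f) allowed
(g) allowed
Total allowed: 6 of 7.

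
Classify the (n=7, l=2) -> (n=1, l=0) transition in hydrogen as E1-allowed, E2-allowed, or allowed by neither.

E2

Δl = 0 − 2 = -2; l_i + l_f = 2.
E1 (Δl = ±1): not satisfied.
E2 (Δl = 0,±2, l_i+l_f ≥ 2): satisfied.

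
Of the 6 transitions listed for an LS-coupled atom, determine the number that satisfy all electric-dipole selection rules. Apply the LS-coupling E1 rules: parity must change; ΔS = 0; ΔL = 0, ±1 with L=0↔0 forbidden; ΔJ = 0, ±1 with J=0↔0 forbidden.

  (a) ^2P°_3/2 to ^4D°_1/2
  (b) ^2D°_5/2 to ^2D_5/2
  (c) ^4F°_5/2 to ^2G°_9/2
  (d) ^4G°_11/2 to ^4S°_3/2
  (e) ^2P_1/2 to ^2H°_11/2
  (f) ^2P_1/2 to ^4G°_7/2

1

(a) forbidden (parity, ΔS fail)
(b) allowed
(c) forbidden (parity, ΔS, ΔJ fail)
(d) forbidden (parity, ΔL, ΔJ fail)
(e) forbidden (ΔL, ΔJ fail)
(f) forbidden (ΔS, ΔL, ΔJ fail)
Total allowed: 1 of 6.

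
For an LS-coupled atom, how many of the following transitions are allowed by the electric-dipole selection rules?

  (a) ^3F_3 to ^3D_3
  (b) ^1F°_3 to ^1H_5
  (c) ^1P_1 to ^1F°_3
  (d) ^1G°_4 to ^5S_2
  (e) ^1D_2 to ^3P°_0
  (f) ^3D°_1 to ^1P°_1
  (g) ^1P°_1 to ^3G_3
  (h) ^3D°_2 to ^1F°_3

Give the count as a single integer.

0

(a) forbidden (parity fails)
(b) forbidden (ΔL, ΔJ fail)
(c) forbidden (ΔL, ΔJ fail)
(d) forbidden (ΔS, ΔL, ΔJ fail)
(e) forbidden (ΔS, ΔJ fail)
(f) forbidden (parity, ΔS fail)
(g) forbidden (ΔS, ΔL, ΔJ fail)
(h) forbidden (parity, ΔS fail)
Total allowed: 0 of 8.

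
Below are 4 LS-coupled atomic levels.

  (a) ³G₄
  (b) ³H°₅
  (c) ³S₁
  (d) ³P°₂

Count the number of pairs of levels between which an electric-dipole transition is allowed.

(a)–(b): allowed.
(a)–(c): forbidden (parity, ΔL, ΔJ).
(a)–(d): forbidden (ΔL, ΔJ).
(b)–(c): forbidden (ΔL, ΔJ).
(b)–(d): forbidden (parity, ΔL, ΔJ).
(c)–(d): allowed.
Allowed pairs: 2 of 6.

2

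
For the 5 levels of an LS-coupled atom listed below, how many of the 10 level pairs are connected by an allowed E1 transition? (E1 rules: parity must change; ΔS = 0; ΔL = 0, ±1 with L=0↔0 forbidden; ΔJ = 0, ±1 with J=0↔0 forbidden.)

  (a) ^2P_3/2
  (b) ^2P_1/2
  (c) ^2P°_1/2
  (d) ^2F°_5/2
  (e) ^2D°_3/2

4

(a)–(b): forbidden (parity).
(a)–(c): allowed.
(a)–(d): forbidden (ΔL).
(a)–(e): allowed.
(b)–(c): allowed.
(b)–(d): forbidden (ΔL, ΔJ).
(b)–(e): allowed.
(c)–(d): forbidden (parity, ΔL, ΔJ).
(c)–(e): forbidden (parity).
(d)–(e): forbidden (parity).
Allowed pairs: 4 of 10.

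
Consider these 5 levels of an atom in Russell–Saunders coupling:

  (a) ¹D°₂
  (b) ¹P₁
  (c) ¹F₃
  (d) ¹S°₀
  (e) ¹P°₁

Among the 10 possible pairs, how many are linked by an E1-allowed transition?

4

(a)–(b): allowed.
(a)–(c): allowed.
(a)–(d): forbidden (parity, ΔL, ΔJ).
(a)–(e): forbidden (parity).
(b)–(c): forbidden (parity, ΔL, ΔJ).
(b)–(d): allowed.
(b)–(e): allowed.
(c)–(d): forbidden (ΔL, ΔJ).
(c)–(e): forbidden (ΔL, ΔJ).
(d)–(e): forbidden (parity).
Allowed pairs: 4 of 10.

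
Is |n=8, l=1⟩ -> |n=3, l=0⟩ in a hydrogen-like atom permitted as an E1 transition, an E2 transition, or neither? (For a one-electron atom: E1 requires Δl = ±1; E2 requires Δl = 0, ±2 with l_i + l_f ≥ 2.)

E1

Δl = 0 − 1 = -1; l_i + l_f = 1.
E1 (Δl = ±1): satisfied.
E2 (Δl = 0,±2, l_i+l_f ≥ 2): not satisfied.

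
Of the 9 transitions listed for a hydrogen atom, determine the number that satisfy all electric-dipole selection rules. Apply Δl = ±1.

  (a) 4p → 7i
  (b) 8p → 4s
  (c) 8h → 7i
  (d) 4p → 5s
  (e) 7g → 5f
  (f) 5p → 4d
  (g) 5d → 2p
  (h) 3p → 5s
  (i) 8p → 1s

8

(a) forbidden — Δl = +5 (E1 requires Δl = ±1)
(b) allowed
(c) allowed
(d) allowed
(e) allowed
(f) allowed
(g) allowed
(h) allowed
(i) allowed
Total allowed: 8 of 9.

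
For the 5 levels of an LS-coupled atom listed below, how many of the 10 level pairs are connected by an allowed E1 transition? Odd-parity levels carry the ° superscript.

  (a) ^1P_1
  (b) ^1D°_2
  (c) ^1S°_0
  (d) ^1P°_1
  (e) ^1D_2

5

(a)–(b): allowed.
(a)–(c): allowed.
(a)–(d): allowed.
(a)–(e): forbidden (parity).
(b)–(c): forbidden (parity, ΔL, ΔJ).
(b)–(d): forbidden (parity).
(b)–(e): allowed.
(c)–(d): forbidden (parity).
(c)–(e): forbidden (ΔL, ΔJ).
(d)–(e): allowed.
Allowed pairs: 5 of 10.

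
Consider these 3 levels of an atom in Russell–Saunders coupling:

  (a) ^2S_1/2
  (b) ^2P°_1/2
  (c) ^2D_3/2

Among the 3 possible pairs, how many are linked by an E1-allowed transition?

(a)–(b): allowed.
(a)–(c): forbidden (parity, ΔL).
(b)–(c): allowed.
Allowed pairs: 2 of 3.

2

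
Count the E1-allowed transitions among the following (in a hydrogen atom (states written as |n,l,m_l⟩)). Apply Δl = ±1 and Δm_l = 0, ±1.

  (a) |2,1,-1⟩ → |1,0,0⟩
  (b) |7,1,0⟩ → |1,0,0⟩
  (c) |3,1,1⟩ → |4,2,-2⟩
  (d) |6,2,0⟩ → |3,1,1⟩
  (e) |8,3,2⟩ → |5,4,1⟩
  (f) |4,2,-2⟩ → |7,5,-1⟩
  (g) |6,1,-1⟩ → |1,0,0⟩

(a) allowed
(b) allowed
(c) forbidden — Δm_l = -3 (E1 requires Δm_l = 0, ±1)
(d) allowed
(e) allowed
(f) forbidden — Δl = +3 (E1 requires Δl = ±1)
(g) allowed
Total allowed: 5 of 7.

5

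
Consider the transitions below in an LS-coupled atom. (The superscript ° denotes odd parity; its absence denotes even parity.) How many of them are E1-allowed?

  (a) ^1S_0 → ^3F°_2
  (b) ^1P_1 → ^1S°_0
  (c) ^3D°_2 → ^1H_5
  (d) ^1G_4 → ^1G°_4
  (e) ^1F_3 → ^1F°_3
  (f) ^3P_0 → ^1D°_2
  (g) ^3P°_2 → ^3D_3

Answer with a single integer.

(a) forbidden (ΔS, ΔL, ΔJ fail)
(b) allowed
(c) forbidden (ΔS, ΔL, ΔJ fail)
(d) allowed
(e) allowed
(f) forbidden (ΔS, ΔJ fail)
(g) allowed
Total allowed: 4 of 7.

4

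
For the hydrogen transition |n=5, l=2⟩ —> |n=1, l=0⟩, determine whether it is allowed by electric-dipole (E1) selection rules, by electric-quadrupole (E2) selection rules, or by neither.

Δl = 0 − 2 = -2; l_i + l_f = 2.
E1 (Δl = ±1): not satisfied.
E2 (Δl = 0,±2, l_i+l_f ≥ 2): satisfied.

E2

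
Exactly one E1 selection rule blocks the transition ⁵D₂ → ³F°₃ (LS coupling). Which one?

Parity must change: even → odd — ok.
ΔS = 0: S: 2 → 1 — fails.
ΔL = 0, ±1 (not L=0↔0): L: 2 → 3, ΔL = +1 — ok.
ΔJ = 0, ±1 (not J=0↔0): J: 2 → 3, ΔJ = +1 — ok.

the ΔS = 0 rule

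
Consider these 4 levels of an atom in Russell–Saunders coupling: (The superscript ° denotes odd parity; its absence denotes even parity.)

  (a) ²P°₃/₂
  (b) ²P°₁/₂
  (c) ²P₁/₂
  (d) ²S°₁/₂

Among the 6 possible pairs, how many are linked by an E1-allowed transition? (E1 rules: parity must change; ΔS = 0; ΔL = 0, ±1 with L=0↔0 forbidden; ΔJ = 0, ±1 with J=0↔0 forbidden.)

(a)–(b): forbidden (parity).
(a)–(c): allowed.
(a)–(d): forbidden (parity).
(b)–(c): allowed.
(b)–(d): forbidden (parity).
(c)–(d): allowed.
Allowed pairs: 3 of 6.

3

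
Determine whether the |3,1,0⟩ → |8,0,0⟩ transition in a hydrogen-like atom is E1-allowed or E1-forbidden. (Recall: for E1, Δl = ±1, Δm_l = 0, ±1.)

allowed

l: 1 → 0 (Δl = -1). Δl = ±1 satisfied.
m_l: 0 → 0 (Δm_l = +0). |Δm_l| ≤ 1 satisfied.
All E1 selection rules are satisfied.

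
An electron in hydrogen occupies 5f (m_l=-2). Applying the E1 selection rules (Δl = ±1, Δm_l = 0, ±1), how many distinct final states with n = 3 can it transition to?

E1 requires Δl = ±1, so l_f ∈ {2, 4}; with 0 ≤ l_f ≤ n_f−1 = 2, the allowed l_f values are {2}.
For l_f = 2: m_f ∈ {m_i−1, m_i, m_i+1} ∩ [−2, 2] = {-2, -1} → 2 states.
Total: 2.

2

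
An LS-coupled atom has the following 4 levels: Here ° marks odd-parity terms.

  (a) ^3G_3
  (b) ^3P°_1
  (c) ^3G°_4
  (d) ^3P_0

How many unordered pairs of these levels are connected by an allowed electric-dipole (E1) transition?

2

(a)–(b): forbidden (ΔL, ΔJ).
(a)–(c): allowed.
(a)–(d): forbidden (parity, ΔL, ΔJ).
(b)–(c): forbidden (parity, ΔL, ΔJ).
(b)–(d): allowed.
(c)–(d): forbidden (ΔL, ΔJ).
Allowed pairs: 2 of 6.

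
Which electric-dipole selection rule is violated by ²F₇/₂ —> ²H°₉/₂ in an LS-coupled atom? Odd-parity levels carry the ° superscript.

the ΔL = 0, ±1 rule

Parity must change: even → odd — satisfied.
ΔS = 0: S: 1/2 → 1/2 — satisfied.
ΔL = 0, ±1 (not L=0↔0): L: 3 → 5, ΔL = +2 — violated.
ΔJ = 0, ±1 (not J=0↔0): J: 7/2 → 9/2, ΔJ = +1 — satisfied.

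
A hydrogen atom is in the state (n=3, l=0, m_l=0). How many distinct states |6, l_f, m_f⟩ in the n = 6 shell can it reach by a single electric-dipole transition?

3

E1 requires Δl = ±1, so l_f ∈ {-1, 1}; with 0 ≤ l_f ≤ n_f−1 = 5, the allowed l_f values are {1}.
For l_f = 1: m_f ∈ {m_i−1, m_i, m_i+1} ∩ [−1, 1] = {-1, 0, 1} → 3 states.
Total: 3.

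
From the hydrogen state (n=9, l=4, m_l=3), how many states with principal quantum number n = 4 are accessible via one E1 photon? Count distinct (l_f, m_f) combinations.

2

E1 requires Δl = ±1, so l_f ∈ {3, 5}; with 0 ≤ l_f ≤ n_f−1 = 3, the allowed l_f values are {3}.
For l_f = 3: m_f ∈ {m_i−1, m_i, m_i+1} ∩ [−3, 3] = {2, 3} → 2 states.
Total: 2.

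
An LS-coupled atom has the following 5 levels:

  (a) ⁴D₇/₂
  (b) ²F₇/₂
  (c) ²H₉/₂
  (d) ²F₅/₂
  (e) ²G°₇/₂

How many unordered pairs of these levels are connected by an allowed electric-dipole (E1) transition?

3

(a)–(b): forbidden (parity, ΔS).
(a)–(c): forbidden (parity, ΔS, ΔL).
(a)–(d): forbidden (parity, ΔS).
(a)–(e): forbidden (ΔS, ΔL).
(b)–(c): forbidden (parity, ΔL).
(b)–(d): forbidden (parity).
(b)–(e): allowed.
(c)–(d): forbidden (parity, ΔL, ΔJ).
(c)–(e): allowed.
(d)–(e): allowed.
Allowed pairs: 3 of 10.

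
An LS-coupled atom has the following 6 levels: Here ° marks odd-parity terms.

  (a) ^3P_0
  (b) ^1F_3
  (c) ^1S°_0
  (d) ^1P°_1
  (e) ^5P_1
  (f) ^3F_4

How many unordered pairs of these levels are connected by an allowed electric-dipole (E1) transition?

0

(a)–(b): forbidden (parity, ΔS, ΔL, ΔJ).
(a)–(c): forbidden (ΔS, ΔJ).
(a)–(d): forbidden (ΔS).
(a)–(e): forbidden (parity, ΔS).
(a)–(f): forbidden (parity, ΔL, ΔJ).
(b)–(c): forbidden (ΔL, ΔJ).
(b)–(d): forbidden (ΔL, ΔJ).
(b)–(e): forbidden (parity, ΔS, ΔL, ΔJ).
(b)–(f): forbidden (parity, ΔS).
(c)–(d): forbidden (parity).
(c)–(e): forbidden (ΔS).
(c)–(f): forbidden (ΔS, ΔL, ΔJ).
(d)–(e): forbidden (ΔS).
(d)–(f): forbidden (ΔS, ΔL, ΔJ).
(e)–(f): forbidden (parity, ΔS, ΔL, ΔJ).
Allowed pairs: 0 of 15.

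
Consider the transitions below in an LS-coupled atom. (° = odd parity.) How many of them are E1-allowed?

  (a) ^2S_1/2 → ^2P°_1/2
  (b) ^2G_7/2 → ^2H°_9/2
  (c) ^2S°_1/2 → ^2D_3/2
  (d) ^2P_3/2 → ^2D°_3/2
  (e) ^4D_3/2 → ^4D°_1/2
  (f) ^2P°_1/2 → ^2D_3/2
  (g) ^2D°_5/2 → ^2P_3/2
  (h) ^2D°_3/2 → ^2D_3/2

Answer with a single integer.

(a) allowed
(b) allowed
(c) forbidden (ΔL fails)
(d) allowed
(e) allowed
(f) allowed
(g) allowed
(h) allowed
Total allowed: 7 of 8.

7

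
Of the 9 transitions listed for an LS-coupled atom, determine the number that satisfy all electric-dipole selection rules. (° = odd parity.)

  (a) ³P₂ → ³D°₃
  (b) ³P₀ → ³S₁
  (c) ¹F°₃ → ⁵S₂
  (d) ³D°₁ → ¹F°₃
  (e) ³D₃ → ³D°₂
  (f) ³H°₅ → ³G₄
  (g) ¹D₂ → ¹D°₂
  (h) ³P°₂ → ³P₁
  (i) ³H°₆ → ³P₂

5

(a) allowed
(b) forbidden (parity fails)
(c) forbidden (ΔS, ΔL fail)
(d) forbidden (parity, ΔS, ΔJ fail)
(e) allowed
(f) allowed
(g) allowed
(h) allowed
(i) forbidden (ΔL, ΔJ fail)
Total allowed: 5 of 9.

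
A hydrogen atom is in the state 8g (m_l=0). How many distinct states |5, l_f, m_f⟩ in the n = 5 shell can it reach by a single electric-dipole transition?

3

E1 requires Δl = ±1, so l_f ∈ {3, 5}; with 0 ≤ l_f ≤ n_f−1 = 4, the allowed l_f values are {3}.
For l_f = 3: m_f ∈ {m_i−1, m_i, m_i+1} ∩ [−3, 3] = {-1, 0, 1} → 3 states.
Total: 3.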